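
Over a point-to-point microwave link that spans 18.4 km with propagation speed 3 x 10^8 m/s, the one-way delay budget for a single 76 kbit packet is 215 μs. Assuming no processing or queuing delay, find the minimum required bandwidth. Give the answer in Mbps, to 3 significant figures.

495 Mbps

Propagation delay = 18400 / 300000000 = 61.3333 μs.
Transmission budget = 215 − 61.3333 = 153.667 μs.
R ≥ L / t_tx = 76000 bits / 0.000153667 s = 495 Mbps.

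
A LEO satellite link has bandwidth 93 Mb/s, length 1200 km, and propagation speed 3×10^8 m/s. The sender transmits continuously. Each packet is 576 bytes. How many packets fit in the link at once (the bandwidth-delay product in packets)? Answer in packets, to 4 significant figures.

80.73 packets

Propagation delay = 1200000 / 300000000 = 0.004 s.
BDP = R × t_prop = 93000000 × 0.004 = 372000 bits.
In packets of 4608 bits: 80.73 packets.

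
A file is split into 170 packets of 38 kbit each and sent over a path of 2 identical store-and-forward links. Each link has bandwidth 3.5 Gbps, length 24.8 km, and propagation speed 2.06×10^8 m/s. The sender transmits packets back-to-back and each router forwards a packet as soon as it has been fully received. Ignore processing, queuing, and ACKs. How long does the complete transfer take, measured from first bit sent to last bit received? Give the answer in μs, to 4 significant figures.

2097 μs

Per-hop transmission t_tx = L/R = 38000/3500000000 = 10.8571 μs.
Per-hop propagation t_prop = 24800/206000000 = 120.388 μs.
Pipeline fill: first packet needs 2·t_tx to clear all hops; remaining 169 packets each add one t_tx.
Total = (2+170-1)·t_tx + 2·t_prop = 171·10.8571 + 2·120.388 = 2097 μs.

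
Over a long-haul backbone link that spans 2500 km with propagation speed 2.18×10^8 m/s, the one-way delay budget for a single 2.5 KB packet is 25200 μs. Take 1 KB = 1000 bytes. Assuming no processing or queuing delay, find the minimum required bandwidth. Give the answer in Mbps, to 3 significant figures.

1.46 Mbps

L = 20000 bits.
Propagation delay = 2500000 / 2.18e+08 = 11467.9 μs.
Transmission budget = 25200 − 11467.9 = 13732.1 μs.
R ≥ L / t_tx = 20000 bits / 0.0137321 s = 1.46 Mbps.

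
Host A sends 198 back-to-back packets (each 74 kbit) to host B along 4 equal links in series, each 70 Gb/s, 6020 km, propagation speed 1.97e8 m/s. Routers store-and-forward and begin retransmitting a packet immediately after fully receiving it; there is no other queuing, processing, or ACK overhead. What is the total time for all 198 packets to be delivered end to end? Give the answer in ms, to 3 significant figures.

Per-hop transmission t_tx = L/R = 74000/70000000000 = 0.00105714 ms.
Per-hop propagation t_prop = 6020000/197000000 = 30.5584 ms.
Pipeline fill: first packet needs 4·t_tx to clear all hops; remaining 197 packets each add one t_tx.
Total = (4+198-1)·t_tx + 4·t_prop = 201·0.00105714 + 4·30.5584 = 122 ms.

122 ms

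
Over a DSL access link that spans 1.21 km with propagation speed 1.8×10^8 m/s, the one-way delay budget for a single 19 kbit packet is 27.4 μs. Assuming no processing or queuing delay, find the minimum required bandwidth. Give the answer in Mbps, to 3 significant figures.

919 Mbps

Propagation delay = 1210 / 180000000 = 6.72222 μs.
Transmission budget = 27.4 − 6.72222 = 20.6778 μs.
R ≥ L / t_tx = 19000 bits / 2.06778e-05 s = 919 Mbps.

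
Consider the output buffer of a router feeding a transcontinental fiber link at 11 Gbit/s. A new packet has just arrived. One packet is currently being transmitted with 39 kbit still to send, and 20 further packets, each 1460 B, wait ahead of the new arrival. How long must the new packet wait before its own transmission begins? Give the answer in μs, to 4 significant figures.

Each queued packet: L/R = 11680/11000000000 = 1.06182 μs.
20 queued → 21.2364 μs.
Plus remaining 39000 bits of current packet: 3.54545 μs.
Queuing delay = 24.78 μs.

24.78 μs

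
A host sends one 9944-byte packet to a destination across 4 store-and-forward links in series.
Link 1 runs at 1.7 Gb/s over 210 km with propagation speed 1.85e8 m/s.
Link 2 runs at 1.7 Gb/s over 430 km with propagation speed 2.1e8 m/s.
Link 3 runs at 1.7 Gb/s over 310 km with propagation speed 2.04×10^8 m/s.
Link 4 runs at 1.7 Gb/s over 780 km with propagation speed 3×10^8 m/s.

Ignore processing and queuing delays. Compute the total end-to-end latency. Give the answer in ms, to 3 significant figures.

7.49 ms

L = 9944 × 8 = 79552 bits.
Transmission delay per hop = L/R = 79552/1700000000 = 0.0467953 ms; 4 hops → 0.187181 ms.
Propagation delays (d/s per hop): 1.13514, 2.04762, 1.51961, 2.6 ms; sum = 7.30236 ms.
End-to-end = 7.49 ms.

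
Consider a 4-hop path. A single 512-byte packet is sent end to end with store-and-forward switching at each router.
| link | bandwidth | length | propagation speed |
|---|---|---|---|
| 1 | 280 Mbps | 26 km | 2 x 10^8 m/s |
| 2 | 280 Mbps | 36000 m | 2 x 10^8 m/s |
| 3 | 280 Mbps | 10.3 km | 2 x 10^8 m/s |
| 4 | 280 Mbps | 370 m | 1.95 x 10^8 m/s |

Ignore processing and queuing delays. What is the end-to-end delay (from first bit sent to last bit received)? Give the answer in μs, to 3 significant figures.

422 μs

L = 512 × 8 = 4096 bits.
Transmission delay per hop = L/R = 4096/280000000 = 14.6286 μs; 4 hops → 58.5143 μs.
Propagation delays (d/s per hop): 130, 180, 51.5, 1.89744 μs; sum = 363.397 μs.
End-to-end = 422 μs.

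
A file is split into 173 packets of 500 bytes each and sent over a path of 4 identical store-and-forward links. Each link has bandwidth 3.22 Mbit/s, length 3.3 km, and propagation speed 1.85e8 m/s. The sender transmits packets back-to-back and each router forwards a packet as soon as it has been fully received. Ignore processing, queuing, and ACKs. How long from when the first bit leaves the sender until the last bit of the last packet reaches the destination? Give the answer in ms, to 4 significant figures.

Per-hop transmission t_tx = L/R = 4000/3220000 = 1.24224 ms.
Per-hop propagation t_prop = 3300/185000000 = 0.0178378 ms.
Pipeline fill: first packet needs 4·t_tx to clear all hops; remaining 172 packets each add one t_tx.
Total = (4+173-1)·t_tx + 4·t_prop = 176·1.24224 + 4·0.0178378 = 218.7 ms.

218.7 ms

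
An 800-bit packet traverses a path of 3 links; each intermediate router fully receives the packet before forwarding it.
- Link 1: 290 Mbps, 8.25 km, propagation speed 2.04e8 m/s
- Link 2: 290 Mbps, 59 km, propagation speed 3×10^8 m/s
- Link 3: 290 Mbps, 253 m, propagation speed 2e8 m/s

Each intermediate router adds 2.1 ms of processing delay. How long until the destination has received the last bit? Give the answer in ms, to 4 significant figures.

4.447 ms

Transmission delay per hop = L/R = 800/290000000 = 0.00275862 ms; 3 hops → 0.00827586 ms.
Propagation delays (d/s per hop): 0.0404412, 0.196667, 0.001265 ms; sum = 0.238373 ms.
Processing at 2 router(s): 2 × 2.1 ms = 4.2 ms.
End-to-end = 4.447 ms.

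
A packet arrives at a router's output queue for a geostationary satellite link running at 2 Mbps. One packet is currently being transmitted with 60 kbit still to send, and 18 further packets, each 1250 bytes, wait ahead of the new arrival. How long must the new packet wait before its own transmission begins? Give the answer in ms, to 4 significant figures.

Each queued packet: L/R = 10000/2000000 = 5 ms.
18 queued → 90 ms.
Plus remaining 60000 bits of current packet: 30 ms.
Queuing delay = 120.0 ms.

120.0 ms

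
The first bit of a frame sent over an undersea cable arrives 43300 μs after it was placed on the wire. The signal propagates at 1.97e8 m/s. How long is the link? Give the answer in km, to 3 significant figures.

d = s × t_prop = 197000000 × 0.0433 = 8530 km.

8530 km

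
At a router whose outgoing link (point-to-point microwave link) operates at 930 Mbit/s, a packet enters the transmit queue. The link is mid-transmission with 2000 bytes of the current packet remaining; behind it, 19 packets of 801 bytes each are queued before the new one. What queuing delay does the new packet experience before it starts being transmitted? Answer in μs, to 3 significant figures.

148 μs

Each queued packet: L/R = 6408/930000000 = 6.89032 μs.
19 queued → 130.916 μs.
Plus remaining 16000 bits of current packet: 17.2043 μs.
Queuing delay = 148 μs.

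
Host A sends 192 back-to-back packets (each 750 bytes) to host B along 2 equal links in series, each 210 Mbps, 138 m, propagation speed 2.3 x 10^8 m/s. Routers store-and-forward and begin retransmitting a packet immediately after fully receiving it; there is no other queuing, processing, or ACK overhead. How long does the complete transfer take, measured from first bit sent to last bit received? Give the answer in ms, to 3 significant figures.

Per-hop transmission t_tx = L/R = 6000/210000000 = 0.0285714 ms.
Per-hop propagation t_prop = 138/2.3e+08 = 0.0006 ms.
Pipeline fill: first packet needs 2·t_tx to clear all hops; remaining 191 packets each add one t_tx.
Total = (2+192-1)·t_tx + 2·t_prop = 193·0.0285714 + 2·0.0006 = 5.52 ms.

5.52 ms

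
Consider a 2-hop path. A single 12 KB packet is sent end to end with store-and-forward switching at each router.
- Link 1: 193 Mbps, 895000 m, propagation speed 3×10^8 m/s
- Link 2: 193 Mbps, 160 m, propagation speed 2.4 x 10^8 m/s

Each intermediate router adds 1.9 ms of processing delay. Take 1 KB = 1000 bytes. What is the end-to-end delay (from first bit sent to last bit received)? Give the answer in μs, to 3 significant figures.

L = 96000 bits.
Transmission delay per hop = L/R = 96000/193000000 = 497.409 μs; 2 hops → 994.819 μs.
Propagation delays (d/s per hop): 2983.33, 0.666667 μs; sum = 2984 μs.
Processing at 1 router(s): 1 × 1.9 ms = 1900 μs.
End-to-end = 5880 μs.

5880 μs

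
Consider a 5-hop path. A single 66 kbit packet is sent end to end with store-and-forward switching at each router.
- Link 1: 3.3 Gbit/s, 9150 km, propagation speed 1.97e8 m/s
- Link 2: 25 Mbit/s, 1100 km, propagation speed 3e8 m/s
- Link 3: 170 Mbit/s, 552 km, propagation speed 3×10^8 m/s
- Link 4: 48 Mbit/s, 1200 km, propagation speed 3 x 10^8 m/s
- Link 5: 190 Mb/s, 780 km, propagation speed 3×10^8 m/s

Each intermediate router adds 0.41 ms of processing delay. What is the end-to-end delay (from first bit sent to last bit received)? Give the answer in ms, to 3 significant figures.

65.0 ms

L = 66000 bits.
Transmission delays (L/R per hop): 0.02, 2.64, 0.388235, 1.375, 0.347368 ms; sum = 4.7706 ms.
Propagation delays (d/s per hop): 46.4467, 3.66667, 1.84, 4, 2.6 ms; sum = 58.5534 ms.
Processing at 4 router(s): 4 × 0.41 ms = 1.64 ms.
End-to-end = 65.0 ms.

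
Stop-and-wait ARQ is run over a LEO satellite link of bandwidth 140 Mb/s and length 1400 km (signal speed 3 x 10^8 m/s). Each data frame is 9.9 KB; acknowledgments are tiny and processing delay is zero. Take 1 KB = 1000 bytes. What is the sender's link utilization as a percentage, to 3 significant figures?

5.71 %

t_tx = L/R = 79200/140000000 = 0.000565714 s.
t_prop = 1400000/300000000 = 0.00466667 s; RTT = 0.00933333 s.
Cycle = t_tx + RTT = 0.00989905 s.
Utilization = t_tx / cycle = 0.000565714/0.00989905 = 5.71 %.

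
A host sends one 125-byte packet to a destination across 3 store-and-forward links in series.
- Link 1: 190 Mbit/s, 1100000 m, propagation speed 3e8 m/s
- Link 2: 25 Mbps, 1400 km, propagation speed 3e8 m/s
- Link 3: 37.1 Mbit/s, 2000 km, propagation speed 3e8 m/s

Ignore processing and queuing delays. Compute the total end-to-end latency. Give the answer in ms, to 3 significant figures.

L = 125 × 8 = 1000 bits.
Transmission delays (L/R per hop): 0.00526316, 0.04, 0.0269542 ms; sum = 0.0722173 ms.
Propagation delays (d/s per hop): 3.66667, 4.66667, 6.66667 ms; sum = 15 ms.
End-to-end = 15.1 ms.

15.1 ms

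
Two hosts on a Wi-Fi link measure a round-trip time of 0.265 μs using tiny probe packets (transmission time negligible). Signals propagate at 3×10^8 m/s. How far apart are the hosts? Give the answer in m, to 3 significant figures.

One-way propagation = RTT/2 = 0.1325 μs.
d = s × t = 300000000 × 1.325e-07 = 39.8 m.

39.8 m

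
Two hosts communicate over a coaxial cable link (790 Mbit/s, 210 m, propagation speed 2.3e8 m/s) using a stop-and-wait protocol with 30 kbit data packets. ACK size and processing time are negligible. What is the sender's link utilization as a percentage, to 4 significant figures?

95.41 %

t_tx = L/R = 30000/790000000 = 3.79747e-05 s.
t_prop = 210/2.3e+08 = 9.13043e-07 s; RTT = 1.82609e-06 s.
Cycle = t_tx + RTT = 3.98008e-05 s.
Utilization = t_tx / cycle = 3.79747e-05/3.98008e-05 = 95.41 %.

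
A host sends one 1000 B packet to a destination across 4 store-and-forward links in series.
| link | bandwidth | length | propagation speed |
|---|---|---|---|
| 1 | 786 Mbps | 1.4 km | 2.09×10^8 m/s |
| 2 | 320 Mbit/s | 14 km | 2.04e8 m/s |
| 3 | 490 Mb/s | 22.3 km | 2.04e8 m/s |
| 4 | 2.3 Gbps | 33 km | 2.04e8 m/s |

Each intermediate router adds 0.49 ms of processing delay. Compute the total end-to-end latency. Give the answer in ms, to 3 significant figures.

L = 1000 × 8 = 8000 bits.
Transmission delays (L/R per hop): 0.0101781, 0.025, 0.0163265, 0.00347826 ms; sum = 0.0549829 ms.
Propagation delays (d/s per hop): 0.00669856, 0.0686275, 0.109314, 0.161765 ms; sum = 0.346404 ms.
Processing at 3 router(s): 3 × 0.49 ms = 1.47 ms.
End-to-end = 1.87 ms.

1.87 ms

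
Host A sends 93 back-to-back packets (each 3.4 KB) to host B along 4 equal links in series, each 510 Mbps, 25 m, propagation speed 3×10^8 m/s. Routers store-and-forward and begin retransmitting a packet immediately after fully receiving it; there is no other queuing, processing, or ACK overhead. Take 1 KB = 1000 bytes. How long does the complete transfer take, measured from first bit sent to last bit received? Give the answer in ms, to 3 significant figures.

Per-hop transmission t_tx = L/R = 27200/510000000 = 0.0533333 ms.
Per-hop propagation t_prop = 25/300000000 = 8.33333e-05 ms.
Pipeline fill: first packet needs 4·t_tx to clear all hops; remaining 92 packets each add one t_tx.
Total = (4+93-1)·t_tx + 4·t_prop = 96·0.0533333 + 4·8.33333e-05 = 5.12 ms.

5.12 ms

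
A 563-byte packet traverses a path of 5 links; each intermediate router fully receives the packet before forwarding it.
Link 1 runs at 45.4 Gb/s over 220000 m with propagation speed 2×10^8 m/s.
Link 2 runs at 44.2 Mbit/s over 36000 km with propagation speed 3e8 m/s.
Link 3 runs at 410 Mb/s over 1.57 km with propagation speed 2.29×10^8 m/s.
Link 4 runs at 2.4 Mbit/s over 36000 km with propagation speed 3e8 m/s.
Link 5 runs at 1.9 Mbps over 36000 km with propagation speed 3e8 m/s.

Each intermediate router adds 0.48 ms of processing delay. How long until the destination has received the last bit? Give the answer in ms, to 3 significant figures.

367 ms

L = 563 × 8 = 4504 bits.
Transmission delays (L/R per hop): 9.9207e-05, 0.1019, 0.0109854, 1.87667, 2.37053 ms; sum = 4.36018 ms.
Propagation delays (d/s per hop): 1.1, 120, 0.0068559, 120, 120 ms; sum = 361.107 ms.
Processing at 4 router(s): 4 × 0.48 ms = 1.92 ms.
End-to-end = 367 ms.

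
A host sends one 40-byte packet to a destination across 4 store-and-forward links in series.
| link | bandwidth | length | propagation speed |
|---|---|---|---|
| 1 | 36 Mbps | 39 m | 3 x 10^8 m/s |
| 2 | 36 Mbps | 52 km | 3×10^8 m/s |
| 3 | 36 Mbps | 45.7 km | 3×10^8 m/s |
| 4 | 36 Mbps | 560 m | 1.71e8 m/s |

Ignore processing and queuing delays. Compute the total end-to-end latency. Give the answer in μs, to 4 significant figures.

L = 40 × 8 = 320 bits.
Transmission delay per hop = L/R = 320/36000000 = 8.88889 μs; 4 hops → 35.5556 μs.
Propagation delays (d/s per hop): 0.13, 173.333, 152.333, 3.27485 μs; sum = 329.072 μs.
End-to-end = 364.6 μs.

364.6 μs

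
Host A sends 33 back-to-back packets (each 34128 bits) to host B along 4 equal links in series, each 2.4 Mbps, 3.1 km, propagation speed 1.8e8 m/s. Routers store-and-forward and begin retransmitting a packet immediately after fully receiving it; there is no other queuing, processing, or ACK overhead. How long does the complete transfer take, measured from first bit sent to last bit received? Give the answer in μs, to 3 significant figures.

512000 μs

Per-hop transmission t_tx = L/R = 34128/2400000 = 14220 μs.
Per-hop propagation t_prop = 3100/180000000 = 17.2222 μs.
Pipeline fill: first packet needs 4·t_tx to clear all hops; remaining 32 packets each add one t_tx.
Total = (4+33-1)·t_tx + 4·t_prop = 36·14220 + 4·17.2222 = 512000 μs.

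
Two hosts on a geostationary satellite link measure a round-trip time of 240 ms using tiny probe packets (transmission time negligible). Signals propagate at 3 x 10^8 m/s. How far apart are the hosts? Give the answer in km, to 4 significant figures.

One-way propagation = RTT/2 = 120 ms.
d = s × t = 300000000 × 0.12 = 36000 km.

36000 km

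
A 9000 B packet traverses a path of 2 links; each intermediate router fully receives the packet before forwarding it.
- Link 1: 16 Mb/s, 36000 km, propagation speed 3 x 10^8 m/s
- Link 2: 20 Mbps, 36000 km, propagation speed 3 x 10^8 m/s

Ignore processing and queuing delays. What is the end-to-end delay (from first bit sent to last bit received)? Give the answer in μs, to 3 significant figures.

248000 μs

L = 9000 × 8 = 72000 bits.
Transmission delays (L/R per hop): 4500, 3600 μs; sum = 8100 μs.
Propagation delays (d/s per hop): 120000, 120000 μs; sum = 240000 μs.
End-to-end = 248000 μs.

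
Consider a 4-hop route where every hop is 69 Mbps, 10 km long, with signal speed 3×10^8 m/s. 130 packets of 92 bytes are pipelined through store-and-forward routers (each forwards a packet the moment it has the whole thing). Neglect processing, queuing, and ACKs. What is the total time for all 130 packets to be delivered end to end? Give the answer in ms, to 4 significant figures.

Per-hop transmission t_tx = L/R = 736/69000000 = 0.0106667 ms.
Per-hop propagation t_prop = 10000/300000000 = 0.0333333 ms.
Pipeline fill: first packet needs 4·t_tx to clear all hops; remaining 129 packets each add one t_tx.
Total = (4+130-1)·t_tx + 4·t_prop = 133·0.0106667 + 4·0.0333333 = 1.552 ms.

1.552 ms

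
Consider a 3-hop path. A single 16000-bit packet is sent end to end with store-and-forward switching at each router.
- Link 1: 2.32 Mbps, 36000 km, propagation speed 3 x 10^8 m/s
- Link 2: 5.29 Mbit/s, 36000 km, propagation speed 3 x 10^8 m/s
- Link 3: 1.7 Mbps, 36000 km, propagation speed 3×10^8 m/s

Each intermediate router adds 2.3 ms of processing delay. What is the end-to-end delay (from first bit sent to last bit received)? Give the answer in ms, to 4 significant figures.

383.9 ms

Transmission delays (L/R per hop): 6.89655, 3.02457, 9.41176 ms; sum = 19.3329 ms.
Propagation delays (d/s per hop): 120, 120, 120 ms; sum = 360 ms.
Processing at 2 router(s): 2 × 2.3 ms = 4.6 ms.
End-to-end = 383.9 ms.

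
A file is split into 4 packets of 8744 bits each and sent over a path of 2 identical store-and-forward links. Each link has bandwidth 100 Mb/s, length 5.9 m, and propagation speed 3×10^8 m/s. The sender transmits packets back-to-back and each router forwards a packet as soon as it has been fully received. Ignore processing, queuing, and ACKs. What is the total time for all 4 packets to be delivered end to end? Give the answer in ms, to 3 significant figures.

Per-hop transmission t_tx = L/R = 8744/100000000 = 0.08744 ms.
Per-hop propagation t_prop = 5.9/300000000 = 1.96667e-05 ms.
Pipeline fill: first packet needs 2·t_tx to clear all hops; remaining 3 packets each add one t_tx.
Total = (2+4-1)·t_tx + 2·t_prop = 5·0.08744 + 2·1.96667e-05 = 0.437 ms.

0.437 ms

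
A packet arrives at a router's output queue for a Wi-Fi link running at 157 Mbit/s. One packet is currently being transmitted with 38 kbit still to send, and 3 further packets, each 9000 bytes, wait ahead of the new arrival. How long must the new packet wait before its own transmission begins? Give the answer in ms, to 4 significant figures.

Each queued packet: L/R = 72000/157000000 = 0.458599 ms.
3 queued → 1.3758 ms.
Plus remaining 38000 bits of current packet: 0.242038 ms.
Queuing delay = 1.618 ms.

1.618 ms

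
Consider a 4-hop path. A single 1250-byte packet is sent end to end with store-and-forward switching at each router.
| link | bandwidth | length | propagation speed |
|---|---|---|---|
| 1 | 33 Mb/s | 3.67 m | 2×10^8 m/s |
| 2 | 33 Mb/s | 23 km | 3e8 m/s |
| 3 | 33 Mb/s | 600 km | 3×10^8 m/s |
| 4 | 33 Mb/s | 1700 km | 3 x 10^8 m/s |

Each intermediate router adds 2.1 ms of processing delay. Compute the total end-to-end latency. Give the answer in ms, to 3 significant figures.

15.3 ms

L = 1250 × 8 = 10000 bits.
Transmission delay per hop = L/R = 10000/33000000 = 0.30303 ms; 4 hops → 1.21212 ms.
Propagation delays (d/s per hop): 1.835e-05, 0.0766667, 2, 5.66667 ms; sum = 7.74335 ms.
Processing at 3 router(s): 3 × 2.1 ms = 6.3 ms.
End-to-end = 15.3 ms.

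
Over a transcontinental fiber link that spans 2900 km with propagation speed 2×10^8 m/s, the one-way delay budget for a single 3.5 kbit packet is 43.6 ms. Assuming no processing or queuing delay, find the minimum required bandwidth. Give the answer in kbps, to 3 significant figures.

Propagation delay = 2900000 / 200000000 = 14.5 ms.
Transmission budget = 43.6 − 14.5 = 29.1 ms.
R ≥ L / t_tx = 3500 bits / 0.0291 s = 120 kbps.

120 kbps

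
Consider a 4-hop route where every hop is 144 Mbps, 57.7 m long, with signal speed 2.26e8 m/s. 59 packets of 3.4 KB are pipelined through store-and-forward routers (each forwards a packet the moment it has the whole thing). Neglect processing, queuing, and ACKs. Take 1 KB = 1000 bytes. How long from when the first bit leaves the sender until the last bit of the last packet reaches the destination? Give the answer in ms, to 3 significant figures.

11.7 ms

Per-hop transmission t_tx = L/R = 27200/144000000 = 0.188889 ms.
Per-hop propagation t_prop = 57.7/2.26e+08 = 0.00025531 ms.
Pipeline fill: first packet needs 4·t_tx to clear all hops; remaining 58 packets each add one t_tx.
Total = (4+59-1)·t_tx + 4·t_prop = 62·0.188889 + 4·0.00025531 = 11.7 ms.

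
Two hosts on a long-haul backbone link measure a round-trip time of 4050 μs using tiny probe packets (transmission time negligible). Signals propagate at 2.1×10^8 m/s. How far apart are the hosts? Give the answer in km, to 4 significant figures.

One-way propagation = RTT/2 = 2025 μs.
d = s × t = 210000000 × 0.002025 = 425.3 km.

425.3 km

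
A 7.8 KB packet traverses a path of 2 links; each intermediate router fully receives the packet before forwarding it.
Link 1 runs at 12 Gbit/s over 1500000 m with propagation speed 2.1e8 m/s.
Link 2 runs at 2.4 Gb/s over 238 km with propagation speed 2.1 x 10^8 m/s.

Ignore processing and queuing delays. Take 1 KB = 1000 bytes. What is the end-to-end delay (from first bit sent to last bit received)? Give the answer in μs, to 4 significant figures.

8307 μs

L = 62400 bits.
Transmission delays (L/R per hop): 5.2, 26 μs; sum = 31.2 μs.
Propagation delays (d/s per hop): 7142.86, 1133.33 μs; sum = 8276.19 μs.
End-to-end = 8307 μs.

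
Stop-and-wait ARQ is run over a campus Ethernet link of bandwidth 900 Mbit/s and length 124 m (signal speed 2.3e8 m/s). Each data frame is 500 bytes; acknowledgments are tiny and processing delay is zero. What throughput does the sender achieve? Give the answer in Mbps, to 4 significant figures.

724.3 Mbps

t_tx = L/R = 4000/900000000 = 4.44444e-06 s.
t_prop = 124/2.3e+08 = 5.3913e-07 s; RTT = 1.07826e-06 s.
Cycle = t_tx + RTT = 5.52271e-06 s.
Throughput = L / cycle = 4000 / 5.52271e-06 = 724.3 Mbps.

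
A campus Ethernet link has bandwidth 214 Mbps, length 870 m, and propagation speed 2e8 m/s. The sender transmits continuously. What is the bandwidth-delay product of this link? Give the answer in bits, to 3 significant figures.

931 bits

Propagation delay = 870 / 200000000 = 4.35e-06 s.
BDP = R × t_prop = 214000000 × 4.35e-06 = 930.9 bits.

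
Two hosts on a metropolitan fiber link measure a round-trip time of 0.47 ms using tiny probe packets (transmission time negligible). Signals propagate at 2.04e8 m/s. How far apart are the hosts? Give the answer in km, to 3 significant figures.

47.9 km

One-way propagation = RTT/2 = 0.235 ms.
d = s × t = 204000000 × 0.000235 = 47.9 km.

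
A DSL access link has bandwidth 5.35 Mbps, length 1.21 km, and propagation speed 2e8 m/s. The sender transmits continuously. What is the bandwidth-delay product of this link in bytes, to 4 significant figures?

Propagation delay = 1210 / 200000000 = 6.05e-06 s.
BDP = R × t_prop = 5350000 × 6.05e-06 = 32.3675 bits.
In bytes: 32.3675/8 = 4.046 bytes.

4.046 bytes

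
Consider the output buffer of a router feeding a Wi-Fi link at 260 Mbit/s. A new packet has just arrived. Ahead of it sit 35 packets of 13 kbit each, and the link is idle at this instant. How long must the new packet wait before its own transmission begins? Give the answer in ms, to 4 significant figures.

Each queued packet: L/R = 13000/260000000 = 0.05 ms.
35 queued → 1.75 ms.
Queuing delay = 1.750 ms.

1.750 ms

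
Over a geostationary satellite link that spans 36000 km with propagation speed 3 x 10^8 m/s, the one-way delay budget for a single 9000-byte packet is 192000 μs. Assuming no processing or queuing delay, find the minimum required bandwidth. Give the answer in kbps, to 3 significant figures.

1000 kbps

L = 72000 bits.
Propagation delay = 36000000 / 300000000 = 120000 μs.
Transmission budget = 192000 − 120000 = 72000 μs.
R ≥ L / t_tx = 72000 bits / 0.072 s = 1000 kbps.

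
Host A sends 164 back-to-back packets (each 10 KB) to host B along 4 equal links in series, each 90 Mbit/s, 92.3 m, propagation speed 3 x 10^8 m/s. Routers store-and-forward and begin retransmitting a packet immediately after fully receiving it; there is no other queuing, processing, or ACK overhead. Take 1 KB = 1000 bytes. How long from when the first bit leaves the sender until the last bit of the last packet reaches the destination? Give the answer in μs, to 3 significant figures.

148000 μs

Per-hop transmission t_tx = L/R = 80000/90000000 = 888.889 μs.
Per-hop propagation t_prop = 92.3/300000000 = 0.307667 μs.
Pipeline fill: first packet needs 4·t_tx to clear all hops; remaining 163 packets each add one t_tx.
Total = (4+164-1)·t_tx + 4·t_prop = 167·888.889 + 4·0.307667 = 148000 μs.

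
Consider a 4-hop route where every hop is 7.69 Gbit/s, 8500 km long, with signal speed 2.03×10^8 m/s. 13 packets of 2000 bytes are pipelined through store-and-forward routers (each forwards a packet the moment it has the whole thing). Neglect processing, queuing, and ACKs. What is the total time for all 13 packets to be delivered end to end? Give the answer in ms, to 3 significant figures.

168 ms

Per-hop transmission t_tx = L/R = 16000/7690000000 = 0.00208062 ms.
Per-hop propagation t_prop = 8500000/2.03e+08 = 41.8719 ms.
Pipeline fill: first packet needs 4·t_tx to clear all hops; remaining 12 packets each add one t_tx.
Total = (4+13-1)·t_tx + 4·t_prop = 16·0.00208062 + 4·41.8719 = 168 ms.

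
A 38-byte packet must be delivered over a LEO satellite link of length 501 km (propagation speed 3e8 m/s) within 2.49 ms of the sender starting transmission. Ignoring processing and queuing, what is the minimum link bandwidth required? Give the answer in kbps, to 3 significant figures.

L = 304 bits.
Propagation delay = 501000 / 300000000 = 1.67 ms.
Transmission budget = 2.49 − 1.67 = 0.82 ms.
R ≥ L / t_tx = 304 bits / 0.00082 s = 371 kbps.

371 kbps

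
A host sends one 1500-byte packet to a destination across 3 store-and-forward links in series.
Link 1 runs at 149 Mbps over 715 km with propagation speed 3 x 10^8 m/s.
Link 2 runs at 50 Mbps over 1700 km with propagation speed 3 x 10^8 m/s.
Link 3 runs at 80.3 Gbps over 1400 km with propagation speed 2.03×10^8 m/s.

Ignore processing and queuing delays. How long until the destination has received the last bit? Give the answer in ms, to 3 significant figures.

L = 1500 × 8 = 12000 bits.
Transmission delays (L/R per hop): 0.0805369, 0.24, 0.00014944 ms; sum = 0.320686 ms.
Propagation delays (d/s per hop): 2.38333, 5.66667, 6.89655 ms; sum = 14.9466 ms.
End-to-end = 15.3 ms.

15.3 ms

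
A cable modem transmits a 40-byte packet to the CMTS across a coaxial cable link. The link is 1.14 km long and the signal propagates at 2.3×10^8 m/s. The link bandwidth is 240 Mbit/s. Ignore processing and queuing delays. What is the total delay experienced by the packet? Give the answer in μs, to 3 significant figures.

6.29 μs

L = 40 × 8 = 320 bits.
Transmission delay = L/R = 320 / 240000000 = 1.33333 μs.
Propagation delay = d/s = 1140 m / 2.3e+08 m/s = 4.95652 μs.
Total = 6.29 μs.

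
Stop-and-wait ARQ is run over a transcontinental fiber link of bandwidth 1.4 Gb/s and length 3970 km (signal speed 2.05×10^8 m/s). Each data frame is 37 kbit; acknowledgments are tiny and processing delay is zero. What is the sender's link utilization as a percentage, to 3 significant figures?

0.0682 %

t_tx = L/R = 37000/1400000000 = 2.64286e-05 s.
t_prop = 3970000/2.05e+08 = 0.0193659 s; RTT = 0.0387317 s.
Cycle = t_tx + RTT = 0.0387581 s.
Utilization = t_tx / cycle = 2.64286e-05/0.0387581 = 0.0682 %.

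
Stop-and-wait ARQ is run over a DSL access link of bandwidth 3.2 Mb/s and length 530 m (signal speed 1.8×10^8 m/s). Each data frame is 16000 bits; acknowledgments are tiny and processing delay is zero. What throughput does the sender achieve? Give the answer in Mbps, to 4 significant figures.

3.196 Mbps

t_tx = L/R = 16000/3200000 = 0.005 s.
t_prop = 530/180000000 = 2.94444e-06 s; RTT = 5.88889e-06 s.
Cycle = t_tx + RTT = 0.00500589 s.
Throughput = L / cycle = 16000 / 0.00500589 = 3.196 Mbps.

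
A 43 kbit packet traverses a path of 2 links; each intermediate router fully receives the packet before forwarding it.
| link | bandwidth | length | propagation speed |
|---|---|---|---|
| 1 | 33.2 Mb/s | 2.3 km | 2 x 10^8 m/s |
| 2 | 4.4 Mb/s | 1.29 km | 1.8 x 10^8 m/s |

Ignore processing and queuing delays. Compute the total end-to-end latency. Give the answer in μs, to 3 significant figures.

11100 μs

L = 43000 bits.
Transmission delays (L/R per hop): 1295.18, 9772.73 μs; sum = 11067.9 μs.
Propagation delays (d/s per hop): 11.5, 7.16667 μs; sum = 18.6667 μs.
End-to-end = 11100 μs.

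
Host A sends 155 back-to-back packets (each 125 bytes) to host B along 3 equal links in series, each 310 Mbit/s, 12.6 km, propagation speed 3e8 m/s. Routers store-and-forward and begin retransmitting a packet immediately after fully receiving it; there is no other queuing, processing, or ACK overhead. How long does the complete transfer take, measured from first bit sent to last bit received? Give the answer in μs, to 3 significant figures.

Per-hop transmission t_tx = L/R = 1000/310000000 = 3.22581 μs.
Per-hop propagation t_prop = 12600/300000000 = 42 μs.
Pipeline fill: first packet needs 3·t_tx to clear all hops; remaining 154 packets each add one t_tx.
Total = (3+155-1)·t_tx + 3·t_prop = 157·3.22581 + 3·42 = 632 μs.

632 μs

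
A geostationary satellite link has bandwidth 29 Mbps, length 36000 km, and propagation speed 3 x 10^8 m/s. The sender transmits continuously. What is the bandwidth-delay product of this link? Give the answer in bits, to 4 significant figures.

3480000 bits

Propagation delay = 36000000 / 300000000 = 0.12 s.
BDP = R × t_prop = 29000000 × 0.12 = 3480000 bits.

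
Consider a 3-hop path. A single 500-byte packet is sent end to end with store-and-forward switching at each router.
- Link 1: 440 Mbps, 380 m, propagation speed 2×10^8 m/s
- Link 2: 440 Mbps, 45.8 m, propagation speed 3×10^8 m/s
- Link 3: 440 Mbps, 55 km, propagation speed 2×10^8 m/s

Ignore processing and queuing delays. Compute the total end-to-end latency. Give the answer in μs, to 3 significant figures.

L = 500 × 8 = 4000 bits.
Transmission delay per hop = L/R = 4000/440000000 = 9.09091 μs; 3 hops → 27.2727 μs.
Propagation delays (d/s per hop): 1.9, 0.152667, 275 μs; sum = 277.053 μs.
End-to-end = 304 μs.

304 μs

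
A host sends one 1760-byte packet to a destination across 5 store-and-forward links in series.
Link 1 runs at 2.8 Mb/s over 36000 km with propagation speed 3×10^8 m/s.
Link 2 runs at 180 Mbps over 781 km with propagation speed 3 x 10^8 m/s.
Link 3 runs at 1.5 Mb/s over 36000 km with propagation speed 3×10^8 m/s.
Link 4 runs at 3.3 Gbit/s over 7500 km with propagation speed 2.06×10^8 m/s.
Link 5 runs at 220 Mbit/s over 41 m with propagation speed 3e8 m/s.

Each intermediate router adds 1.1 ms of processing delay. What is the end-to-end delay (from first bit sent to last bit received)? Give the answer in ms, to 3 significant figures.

298 ms

L = 1760 × 8 = 14080 bits.
Transmission delays (L/R per hop): 5.02857, 0.0782222, 9.38667, 0.00426667, 0.064 ms; sum = 14.5617 ms.
Propagation delays (d/s per hop): 120, 2.60333, 120, 36.4078, 0.000136667 ms; sum = 279.011 ms.
Processing at 4 router(s): 4 × 1.1 ms = 4.4 ms.
End-to-end = 298 ms.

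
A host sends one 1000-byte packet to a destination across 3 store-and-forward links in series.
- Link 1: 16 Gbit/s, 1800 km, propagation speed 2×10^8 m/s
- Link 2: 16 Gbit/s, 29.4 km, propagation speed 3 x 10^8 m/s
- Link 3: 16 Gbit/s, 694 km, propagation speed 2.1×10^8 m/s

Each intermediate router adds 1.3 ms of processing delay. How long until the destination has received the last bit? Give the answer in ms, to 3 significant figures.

15.0 ms

L = 1000 × 8 = 8000 bits.
Transmission delay per hop = L/R = 8000/16000000000 = 0.0005 ms; 3 hops → 0.0015 ms.
Propagation delays (d/s per hop): 9, 0.098, 3.30476 ms; sum = 12.4028 ms.
Processing at 2 router(s): 2 × 1.3 ms = 2.6 ms.
End-to-end = 15.0 ms.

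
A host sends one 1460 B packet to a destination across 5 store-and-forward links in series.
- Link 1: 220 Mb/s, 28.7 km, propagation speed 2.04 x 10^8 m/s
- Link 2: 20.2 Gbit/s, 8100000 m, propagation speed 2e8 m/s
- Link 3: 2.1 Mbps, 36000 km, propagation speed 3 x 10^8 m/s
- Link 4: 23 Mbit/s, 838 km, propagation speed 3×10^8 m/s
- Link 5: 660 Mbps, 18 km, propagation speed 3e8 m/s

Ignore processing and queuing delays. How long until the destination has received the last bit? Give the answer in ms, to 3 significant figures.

170 ms

L = 1460 × 8 = 11680 bits.
Transmission delays (L/R per hop): 0.0530909, 0.000578218, 5.5619, 0.507826, 0.017697 ms; sum = 6.1411 ms.
Propagation delays (d/s per hop): 0.140686, 40.5, 120, 2.79333, 0.06 ms; sum = 163.494 ms.
End-to-end = 170 ms.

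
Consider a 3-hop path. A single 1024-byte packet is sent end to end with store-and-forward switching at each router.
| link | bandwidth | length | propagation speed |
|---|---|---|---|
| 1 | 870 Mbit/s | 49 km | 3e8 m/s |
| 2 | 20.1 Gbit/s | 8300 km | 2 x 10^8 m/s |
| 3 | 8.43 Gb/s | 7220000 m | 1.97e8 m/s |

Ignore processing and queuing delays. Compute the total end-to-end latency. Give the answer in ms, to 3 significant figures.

L = 1024 × 8 = 8192 bits.
Transmission delays (L/R per hop): 0.00941609, 0.000407562, 0.000971767 ms; sum = 0.0107954 ms.
Propagation delays (d/s per hop): 0.163333, 41.5, 36.6497 ms; sum = 78.3131 ms.
End-to-end = 78.3 ms.

78.3 ms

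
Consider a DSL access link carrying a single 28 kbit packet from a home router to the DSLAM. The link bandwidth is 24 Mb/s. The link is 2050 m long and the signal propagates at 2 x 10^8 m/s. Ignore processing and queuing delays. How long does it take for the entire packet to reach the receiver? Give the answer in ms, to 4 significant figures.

L = 28000 bits.
Transmission delay = L/R = 28000 / 24000000 = 1.16667 ms.
Propagation delay = d/s = 2050 m / 200000000 m/s = 0.01025 ms.
Total = 1.177 ms.

1.177 ms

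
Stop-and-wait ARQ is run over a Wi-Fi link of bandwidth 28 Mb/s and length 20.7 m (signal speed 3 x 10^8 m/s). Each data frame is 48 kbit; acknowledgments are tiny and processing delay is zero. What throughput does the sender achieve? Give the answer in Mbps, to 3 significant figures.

28.0 Mbps

t_tx = L/R = 48000/28000000 = 0.00171429 s.
t_prop = 20.7/300000000 = 6.9e-08 s; RTT = 1.38e-07 s.
Cycle = t_tx + RTT = 0.00171442 s.
Throughput = L / cycle = 48000 / 0.00171442 = 28.0 Mbps.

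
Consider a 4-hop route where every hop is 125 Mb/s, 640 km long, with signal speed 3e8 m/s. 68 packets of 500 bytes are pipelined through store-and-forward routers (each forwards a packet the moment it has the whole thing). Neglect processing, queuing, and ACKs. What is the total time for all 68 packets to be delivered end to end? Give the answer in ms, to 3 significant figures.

Per-hop transmission t_tx = L/R = 4000/125000000 = 0.032 ms.
Per-hop propagation t_prop = 640000/300000000 = 2.13333 ms.
Pipeline fill: first packet needs 4·t_tx to clear all hops; remaining 67 packets each add one t_tx.
Total = (4+68-1)·t_tx + 4·t_prop = 71·0.032 + 4·2.13333 = 10.8 ms.

10.8 ms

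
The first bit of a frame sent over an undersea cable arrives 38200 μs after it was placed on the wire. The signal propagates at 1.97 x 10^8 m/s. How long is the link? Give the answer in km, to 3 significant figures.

d = s × t_prop = 197000000 × 0.0382 = 7530 km.

7530 km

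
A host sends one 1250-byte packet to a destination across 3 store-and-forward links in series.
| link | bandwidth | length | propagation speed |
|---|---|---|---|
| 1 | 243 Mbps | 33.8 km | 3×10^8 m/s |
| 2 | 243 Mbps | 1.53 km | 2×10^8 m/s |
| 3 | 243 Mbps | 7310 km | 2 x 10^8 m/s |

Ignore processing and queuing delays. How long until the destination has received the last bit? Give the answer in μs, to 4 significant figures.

L = 1250 × 8 = 10000 bits.
Transmission delay per hop = L/R = 10000/243000000 = 41.1523 μs; 3 hops → 123.457 μs.
Propagation delays (d/s per hop): 112.667, 7.65, 36550 μs; sum = 36670.3 μs.
End-to-end = 36790 μs.

36790 μs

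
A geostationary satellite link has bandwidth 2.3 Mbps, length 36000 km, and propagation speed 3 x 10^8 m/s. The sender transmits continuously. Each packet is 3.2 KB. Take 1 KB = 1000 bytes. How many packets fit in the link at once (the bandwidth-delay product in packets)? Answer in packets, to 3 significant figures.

10.8 packets

Propagation delay = 36000000 / 300000000 = 0.12 s.
BDP = R × t_prop = 2300000 × 0.12 = 276000 bits.
In packets of 25600 bits: 10.8 packets.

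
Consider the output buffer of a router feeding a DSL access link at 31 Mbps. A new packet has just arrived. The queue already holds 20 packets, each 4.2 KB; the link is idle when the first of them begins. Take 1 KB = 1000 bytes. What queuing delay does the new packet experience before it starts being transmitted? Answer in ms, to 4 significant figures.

Each queued packet: L/R = 33600/31000000 = 1.08387 ms.
20 queued → 21.6774 ms.
Queuing delay = 21.68 ms.

21.68 ms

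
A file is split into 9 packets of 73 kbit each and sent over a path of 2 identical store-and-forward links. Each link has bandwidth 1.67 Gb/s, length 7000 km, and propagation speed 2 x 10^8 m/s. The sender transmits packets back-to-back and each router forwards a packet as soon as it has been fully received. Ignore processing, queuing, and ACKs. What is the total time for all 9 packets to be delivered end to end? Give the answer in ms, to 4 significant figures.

70.44 ms

Per-hop transmission t_tx = L/R = 73000/1670000000 = 0.0437126 ms.
Per-hop propagation t_prop = 7000000/200000000 = 35 ms.
Pipeline fill: first packet needs 2·t_tx to clear all hops; remaining 8 packets each add one t_tx.
Total = (2+9-1)·t_tx + 2·t_prop = 10·0.0437126 + 2·35 = 70.44 ms.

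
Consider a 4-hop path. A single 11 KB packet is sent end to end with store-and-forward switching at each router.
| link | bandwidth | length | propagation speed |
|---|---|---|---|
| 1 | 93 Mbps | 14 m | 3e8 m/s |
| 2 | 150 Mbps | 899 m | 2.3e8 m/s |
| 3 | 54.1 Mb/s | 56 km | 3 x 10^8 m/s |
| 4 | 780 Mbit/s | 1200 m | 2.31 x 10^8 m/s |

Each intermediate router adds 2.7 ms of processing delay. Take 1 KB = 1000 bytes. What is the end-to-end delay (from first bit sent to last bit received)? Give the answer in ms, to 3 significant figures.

L = 88000 bits.
Transmission delays (L/R per hop): 0.946237, 0.586667, 1.62662, 0.112821 ms; sum = 3.27234 ms.
Propagation delays (d/s per hop): 4.66667e-05, 0.0039087, 0.186667, 0.00519481 ms; sum = 0.195817 ms.
Processing at 3 router(s): 3 × 2.7 ms = 8.1 ms.
End-to-end = 11.6 ms.

11.6 ms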